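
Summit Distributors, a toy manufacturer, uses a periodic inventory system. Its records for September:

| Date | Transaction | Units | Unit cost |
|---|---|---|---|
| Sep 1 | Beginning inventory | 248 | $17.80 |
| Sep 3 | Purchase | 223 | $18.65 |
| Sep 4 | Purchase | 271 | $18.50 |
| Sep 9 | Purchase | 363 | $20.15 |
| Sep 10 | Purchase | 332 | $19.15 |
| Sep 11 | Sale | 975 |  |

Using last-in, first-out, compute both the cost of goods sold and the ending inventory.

Sep 11, 975 sold [LIFO — newest first]: 332 @ $19.15 + 363 @ $20.15 + 271 @ $18.50 + 9 @ $18.65 = $18,853.60
Ending inventory: 248 @ $17.80 + 214 @ $18.65 = $8,405.50
Check: goods available $27,259.10 = COGS $18,853.60 + ending $8,405.50

COGS = $18,853.60; ending inventory = $8,405.50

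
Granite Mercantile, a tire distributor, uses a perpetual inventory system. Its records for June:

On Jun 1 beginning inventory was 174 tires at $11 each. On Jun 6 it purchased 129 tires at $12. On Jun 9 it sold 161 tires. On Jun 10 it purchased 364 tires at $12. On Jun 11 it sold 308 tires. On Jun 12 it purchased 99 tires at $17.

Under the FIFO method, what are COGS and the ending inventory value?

COGS = $5,454; ending inventory = $4,059

Jun 9, 161 sold [FIFO — oldest first]: 161 @ $11 = $1,771
Jun 11, 308 sold [FIFO — oldest first]: 13 @ $11 + 129 @ $12 + 166 @ $12 = $3,683
Total COGS = $1,771 + $3,683 = $5,454
Ending inventory: 198 @ $12 + 99 @ $17 = $4,059
Check: goods available $9,513 = COGS $5,454 + ending $4,059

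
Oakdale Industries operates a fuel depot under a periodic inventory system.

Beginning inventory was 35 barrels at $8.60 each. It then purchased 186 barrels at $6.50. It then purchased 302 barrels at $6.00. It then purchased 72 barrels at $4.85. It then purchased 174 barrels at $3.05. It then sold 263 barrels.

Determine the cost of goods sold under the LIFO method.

Sale 1 (263) [LIFO — newest first]: 174 @ $3.05 + 72 @ $4.85 + 17 @ $6.00 = $981.90
Ending inventory: 35 @ $8.60 + 186 @ $6.50 + 285 @ $6.00 = $3,220.00

COGS = $981.90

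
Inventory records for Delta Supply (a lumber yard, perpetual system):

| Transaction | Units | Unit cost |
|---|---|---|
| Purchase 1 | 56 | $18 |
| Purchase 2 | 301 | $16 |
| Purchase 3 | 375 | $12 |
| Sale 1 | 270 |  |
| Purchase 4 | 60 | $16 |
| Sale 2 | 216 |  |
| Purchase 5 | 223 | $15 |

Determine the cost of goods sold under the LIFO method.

COGS = $6,276

Sale 1 (270) [LIFO — newest first]: 270 @ $12 = $3,240
Sale 2 (216) [LIFO — newest first]: 60 @ $16 + 105 @ $12 + 51 @ $16 = $3,036
Total COGS = $3,240 + $3,036 = $6,276
Ending inventory: 56 @ $18 + 250 @ $16 + 223 @ $15 = $8,353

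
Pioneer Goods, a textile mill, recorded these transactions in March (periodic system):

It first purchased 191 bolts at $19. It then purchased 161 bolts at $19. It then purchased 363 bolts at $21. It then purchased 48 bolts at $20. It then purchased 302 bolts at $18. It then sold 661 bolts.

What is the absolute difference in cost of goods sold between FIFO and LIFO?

FIFO COGS: 191 @ $19 + 161 @ $19 + 309 @ $21 = $13,177
LIFO COGS: 302 @ $18 + 48 @ $20 + 311 @ $21 = $12,927
Difference = |$13,177 − $12,927| = $250

$250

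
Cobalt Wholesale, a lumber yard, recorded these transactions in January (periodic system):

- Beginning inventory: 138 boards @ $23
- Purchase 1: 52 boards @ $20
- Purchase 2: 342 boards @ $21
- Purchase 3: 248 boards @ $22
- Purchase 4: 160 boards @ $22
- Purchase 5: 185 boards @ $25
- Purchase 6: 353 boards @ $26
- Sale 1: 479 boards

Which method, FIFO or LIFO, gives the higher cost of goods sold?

LIFO

FIFO COGS: 138 @ $23 + 52 @ $20 + 289 @ $21 = $10,283
LIFO COGS: 353 @ $26 + 126 @ $25 = $12,328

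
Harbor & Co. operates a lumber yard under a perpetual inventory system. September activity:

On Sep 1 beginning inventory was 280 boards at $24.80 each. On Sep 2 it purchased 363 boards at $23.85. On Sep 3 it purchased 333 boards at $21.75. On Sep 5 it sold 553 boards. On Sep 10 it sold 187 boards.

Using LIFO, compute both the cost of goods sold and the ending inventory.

COGS = $16,991.50; ending inventory = $5,852.80

Sep 5, 553 sold [LIFO — newest first]: 333 @ $21.75 + 220 @ $23.85 = $12,489.75
Sep 10, 187 sold [LIFO — newest first]: 143 @ $23.85 + 44 @ $24.80 = $4,501.75
Total COGS = $12,489.75 + $4,501.75 = $16,991.50
Ending inventory: 236 @ $24.80 = $5,852.80
Check: goods available $22,844.30 = COGS $16,991.50 + ending $5,852.80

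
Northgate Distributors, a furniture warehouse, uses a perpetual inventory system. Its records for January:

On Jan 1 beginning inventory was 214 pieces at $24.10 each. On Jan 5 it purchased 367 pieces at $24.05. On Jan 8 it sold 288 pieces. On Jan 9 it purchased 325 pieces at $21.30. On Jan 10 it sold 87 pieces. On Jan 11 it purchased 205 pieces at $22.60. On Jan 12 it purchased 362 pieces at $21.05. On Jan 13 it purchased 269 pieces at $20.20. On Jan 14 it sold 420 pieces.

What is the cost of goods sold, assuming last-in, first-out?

Jan 8, 288 sold [LIFO — newest first]: 288 @ $24.05 = $6,926.40
Jan 10, 87 sold [LIFO — newest first]: 87 @ $21.30 = $1,853.10
Jan 14, 420 sold [LIFO — newest first]: 269 @ $20.20 + 151 @ $21.05 = $8,612.35
Total COGS = $6,926.40 + $1,853.10 + $8,612.35 = $17,391.85
Ending inventory: 214 @ $24.10 + 79 @ $24.05 + 238 @ $21.30 + 205 @ $22.60 + 211 @ $21.05 = $21,201.30
Check: goods available $38,593.15 = COGS $17,391.85 + ending $21,201.30

COGS = $17,391.85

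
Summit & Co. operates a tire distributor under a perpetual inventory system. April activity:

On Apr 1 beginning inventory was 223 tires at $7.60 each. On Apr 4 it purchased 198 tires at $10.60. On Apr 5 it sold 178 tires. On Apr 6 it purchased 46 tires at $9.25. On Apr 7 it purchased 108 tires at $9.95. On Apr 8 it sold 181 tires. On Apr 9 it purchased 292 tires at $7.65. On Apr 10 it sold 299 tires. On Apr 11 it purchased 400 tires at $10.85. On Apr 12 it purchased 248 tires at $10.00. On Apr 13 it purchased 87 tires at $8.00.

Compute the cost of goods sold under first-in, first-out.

COGS = $5,928.65

Apr 5, 178 sold [FIFO — oldest first]: 178 @ $7.60 = $1,352.80
Apr 8, 181 sold [FIFO — oldest first]: 45 @ $7.60 + 136 @ $10.60 = $1,783.60
Apr 10, 299 sold [FIFO — oldest first]: 62 @ $10.60 + 46 @ $9.25 + 108 @ $9.95 + 83 @ $7.65 = $2,792.25
Total COGS = $1,352.80 + $1,783.60 + $2,792.25 = $5,928.65
Ending inventory: 209 @ $7.65 + 400 @ $10.85 + 248 @ $10.00 + 87 @ $8.00 = $9,114.85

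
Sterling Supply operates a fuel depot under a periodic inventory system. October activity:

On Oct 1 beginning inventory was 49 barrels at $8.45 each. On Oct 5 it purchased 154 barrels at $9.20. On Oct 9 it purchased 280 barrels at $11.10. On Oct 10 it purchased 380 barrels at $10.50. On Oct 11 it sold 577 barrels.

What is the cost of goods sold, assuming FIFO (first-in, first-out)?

COGS = $5,925.85

Oct 11, 577 sold [FIFO — oldest first]: 49 @ $8.45 + 154 @ $9.20 + 280 @ $11.10 + 94 @ $10.50 = $5,925.85
Ending inventory: 286 @ $10.50 = $3,003.00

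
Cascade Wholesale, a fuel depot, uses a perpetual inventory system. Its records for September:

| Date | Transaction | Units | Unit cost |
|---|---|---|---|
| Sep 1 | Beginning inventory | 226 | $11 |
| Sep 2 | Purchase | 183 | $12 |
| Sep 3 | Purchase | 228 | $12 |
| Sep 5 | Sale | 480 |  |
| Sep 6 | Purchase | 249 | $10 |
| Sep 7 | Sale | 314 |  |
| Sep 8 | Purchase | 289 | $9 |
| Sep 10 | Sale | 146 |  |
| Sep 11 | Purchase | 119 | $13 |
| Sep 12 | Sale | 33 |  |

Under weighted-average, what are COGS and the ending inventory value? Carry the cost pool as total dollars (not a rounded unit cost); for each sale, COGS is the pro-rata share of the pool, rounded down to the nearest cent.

After Sep 1: 226 on hand, pool $2,486.00 (≈ $11.0000 each)
After Sep 2: 409 on hand, pool $4,682.00 (≈ $11.4474 each)
After Sep 3: 637 on hand, pool $7,418.00 (≈ $11.6452 each)
Sep 5, sell 480: 480/637 × $7,418.00 → $5,589.70
After Sep 6: 406 on hand, pool $4,318.30 (≈ $10.6362 each)
Sep 7, sell 314: 314/406 × $4,318.30 → $3,339.76
After Sep 8: 381 on hand, pool $3,579.54 (≈ $9.3951 each)
Sep 10, sell 146: 146/381 × $3,579.54 → $1,371.68
After Sep 11: 354 on hand, pool $3,754.86 (≈ $10.6069 each)
Sep 12, sell 33: 33/354 × $3,754.86 → $350.02
Total COGS = $5,589.70 + $3,339.76 + $1,371.68 + $350.02 = $10,651.16
Ending inventory (cost pool remaining) = $3,404.84

COGS = $10,651.16; ending inventory = $3,404.84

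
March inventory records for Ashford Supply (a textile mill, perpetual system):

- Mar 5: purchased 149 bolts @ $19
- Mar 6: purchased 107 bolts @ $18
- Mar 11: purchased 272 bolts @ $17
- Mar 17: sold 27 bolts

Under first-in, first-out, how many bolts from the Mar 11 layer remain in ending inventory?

Mar 17, 27 sold [FIFO — oldest first]: 27 @ $19 = $513
Ending inventory: 122 @ $19 + 107 @ $18 + 272 @ $17 = $8,868

272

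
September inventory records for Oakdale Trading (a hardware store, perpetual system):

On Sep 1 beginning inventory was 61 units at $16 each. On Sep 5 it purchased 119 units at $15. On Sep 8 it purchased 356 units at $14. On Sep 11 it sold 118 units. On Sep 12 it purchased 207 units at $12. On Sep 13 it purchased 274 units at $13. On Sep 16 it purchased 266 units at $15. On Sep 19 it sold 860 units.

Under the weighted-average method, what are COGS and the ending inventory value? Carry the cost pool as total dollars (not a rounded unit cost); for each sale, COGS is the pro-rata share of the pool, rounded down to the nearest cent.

After Sep 1: 61 on hand, pool $976.00 (≈ $16.0000 each)
After Sep 5: 180 on hand, pool $2,761.00 (≈ $15.3389 each)
After Sep 8: 536 on hand, pool $7,745.00 (≈ $14.4496 each)
Sep 11, sell 118: 118/536 × $7,745.00 → $1,705.05
After Sep 12: 625 on hand, pool $8,523.95 (≈ $13.6383 each)
After Sep 13: 899 on hand, pool $12,085.95 (≈ $13.4438 each)
After Sep 16: 1165 on hand, pool $16,075.95 (≈ $13.7991 each)
Sep 19, sell 860: 860/1165 × $16,075.95 → $11,867.22
Total COGS = $1,705.05 + $11,867.22 = $13,572.27
Ending inventory (cost pool remaining) = $4,208.73

COGS = $13,572.27; ending inventory = $4,208.73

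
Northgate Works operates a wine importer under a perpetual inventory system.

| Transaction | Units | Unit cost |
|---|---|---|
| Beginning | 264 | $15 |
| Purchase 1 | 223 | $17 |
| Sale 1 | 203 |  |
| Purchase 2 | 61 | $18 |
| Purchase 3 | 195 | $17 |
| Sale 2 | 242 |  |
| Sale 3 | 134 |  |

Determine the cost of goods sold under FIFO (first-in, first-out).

COGS = $9,376

Sale 1 (203) [FIFO — oldest first]: 203 @ $15 = $3,045
Sale 2 (242) [FIFO — oldest first]: 61 @ $15 + 181 @ $17 = $3,992
Sale 3 (134) [FIFO — oldest first]: 42 @ $17 + 61 @ $18 + 31 @ $17 = $2,339
Total COGS = $3,045 + $3,992 + $2,339 = $9,376
Ending inventory: 164 @ $17 = $2,788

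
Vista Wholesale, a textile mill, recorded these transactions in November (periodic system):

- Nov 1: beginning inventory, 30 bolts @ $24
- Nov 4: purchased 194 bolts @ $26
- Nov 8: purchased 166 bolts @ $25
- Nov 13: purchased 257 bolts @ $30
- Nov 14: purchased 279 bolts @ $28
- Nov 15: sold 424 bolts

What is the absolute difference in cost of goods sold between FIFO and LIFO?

FIFO COGS: 30 @ $24 + 194 @ $26 + 166 @ $25 + 34 @ $30 = $10,934
LIFO COGS: 279 @ $28 + 145 @ $30 = $12,162
Difference = |$10,934 − $12,162| = $1,228

$1,228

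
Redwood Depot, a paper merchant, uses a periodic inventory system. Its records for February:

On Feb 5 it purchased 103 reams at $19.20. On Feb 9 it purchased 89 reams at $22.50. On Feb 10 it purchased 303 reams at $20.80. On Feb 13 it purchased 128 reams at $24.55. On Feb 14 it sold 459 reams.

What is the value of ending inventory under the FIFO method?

Ending inventory = $3,891.20

Feb 14, 459 sold [FIFO — oldest first]: 103 @ $19.20 + 89 @ $22.50 + 267 @ $20.80 = $9,533.70
Ending inventory: 36 @ $20.80 + 128 @ $24.55 = $3,891.20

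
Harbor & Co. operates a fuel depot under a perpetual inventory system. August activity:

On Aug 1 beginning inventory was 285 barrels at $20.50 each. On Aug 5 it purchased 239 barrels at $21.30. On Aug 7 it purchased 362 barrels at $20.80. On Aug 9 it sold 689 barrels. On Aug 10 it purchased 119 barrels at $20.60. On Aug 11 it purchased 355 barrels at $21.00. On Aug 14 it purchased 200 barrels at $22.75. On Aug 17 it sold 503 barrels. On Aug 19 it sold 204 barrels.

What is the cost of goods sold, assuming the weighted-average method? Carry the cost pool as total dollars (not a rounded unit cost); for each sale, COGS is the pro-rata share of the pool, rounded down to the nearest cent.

After Aug 1: 285 on hand, pool $5,842.50 (≈ $20.5000 each)
After Aug 5: 524 on hand, pool $10,933.20 (≈ $20.8649 each)
After Aug 7: 886 on hand, pool $18,462.80 (≈ $20.8384 each)
Aug 9, sell 689: 689/886 × $18,462.80 → $14,357.64
After Aug 10: 316 on hand, pool $6,556.56 (≈ $20.7486 each)
After Aug 11: 671 on hand, pool $14,011.56 (≈ $20.8816 each)
After Aug 14: 871 on hand, pool $18,561.56 (≈ $21.3106 each)
Aug 17, sell 503: 503/871 × $18,561.56 → $10,719.24
Aug 19, sell 204: 204/368 × $7,842.32 → $4,347.37
Total COGS = $14,357.64 + $10,719.24 + $4,347.37 = $29,424.25
Ending inventory (cost pool remaining) = $3,494.95
Check: goods available $32,919.20 = COGS $29,424.25 + ending $3,494.95

COGS = $29,424.25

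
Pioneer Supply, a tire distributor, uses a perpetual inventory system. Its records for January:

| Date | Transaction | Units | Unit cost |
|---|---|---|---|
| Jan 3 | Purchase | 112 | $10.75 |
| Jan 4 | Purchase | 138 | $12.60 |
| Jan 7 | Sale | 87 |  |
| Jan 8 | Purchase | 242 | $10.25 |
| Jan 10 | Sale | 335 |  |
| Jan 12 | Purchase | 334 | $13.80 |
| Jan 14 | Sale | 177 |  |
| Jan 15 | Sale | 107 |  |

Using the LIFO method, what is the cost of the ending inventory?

Ending inventory = $1,442.50

Jan 7, 87 sold [LIFO — newest first]: 87 @ $12.60 = $1,096.20
Jan 10, 335 sold [LIFO — newest first]: 242 @ $10.25 + 51 @ $12.60 + 42 @ $10.75 = $3,574.60
Jan 14, 177 sold [LIFO — newest first]: 177 @ $13.80 = $2,442.60
Jan 15, 107 sold [LIFO — newest first]: 107 @ $13.80 = $1,476.60
Total COGS = $1,096.20 + $3,574.60 + $2,442.60 + $1,476.60 = $8,590.00
Ending inventory: 70 @ $10.75 + 50 @ $13.80 = $1,442.50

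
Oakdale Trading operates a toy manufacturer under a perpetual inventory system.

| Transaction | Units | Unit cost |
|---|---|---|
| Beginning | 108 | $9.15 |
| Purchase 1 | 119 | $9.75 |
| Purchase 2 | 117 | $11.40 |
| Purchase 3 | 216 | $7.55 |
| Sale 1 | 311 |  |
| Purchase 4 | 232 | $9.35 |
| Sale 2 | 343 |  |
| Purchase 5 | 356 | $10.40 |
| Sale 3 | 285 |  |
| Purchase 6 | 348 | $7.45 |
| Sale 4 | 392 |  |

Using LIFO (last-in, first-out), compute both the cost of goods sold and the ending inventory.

Sale 1 (311) [LIFO — newest first]: 216 @ $7.55 + 95 @ $11.40 = $2,713.80
Sale 2 (343) [LIFO — newest first]: 232 @ $9.35 + 22 @ $11.40 + 89 @ $9.75 = $3,287.75
Sale 3 (285) [LIFO — newest first]: 285 @ $10.40 = $2,964.00
Sale 4 (392) [LIFO — newest first]: 348 @ $7.45 + 44 @ $10.40 = $3,050.20
Total COGS = $2,713.80 + $3,287.75 + $2,964.00 + $3,050.20 = $12,015.75
Ending inventory: 108 @ $9.15 + 30 @ $9.75 + 27 @ $10.40 = $1,561.50
Check: goods available $13,577.25 = COGS $12,015.75 + ending $1,561.50

COGS = $12,015.75; ending inventory = $1,561.50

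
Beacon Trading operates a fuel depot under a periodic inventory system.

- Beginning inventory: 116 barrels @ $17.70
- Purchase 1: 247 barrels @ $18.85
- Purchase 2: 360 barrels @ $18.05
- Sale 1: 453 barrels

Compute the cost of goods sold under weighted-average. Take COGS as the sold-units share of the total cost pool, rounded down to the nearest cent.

COGS = $8,275.01

Sale 1, sell 453: 453/723 × $13,207.15 → $8,275.01
Ending inventory (cost pool remaining) = $4,932.14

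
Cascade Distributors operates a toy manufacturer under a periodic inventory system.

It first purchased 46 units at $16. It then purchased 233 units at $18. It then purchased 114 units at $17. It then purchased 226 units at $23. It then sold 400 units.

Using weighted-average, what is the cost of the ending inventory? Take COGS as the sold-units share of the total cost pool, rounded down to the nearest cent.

Sale 1, sell 400: 400/619 × $12,066.00 → $7,797.09
Ending inventory (cost pool remaining) = $4,268.91

Ending inventory = $4,268.91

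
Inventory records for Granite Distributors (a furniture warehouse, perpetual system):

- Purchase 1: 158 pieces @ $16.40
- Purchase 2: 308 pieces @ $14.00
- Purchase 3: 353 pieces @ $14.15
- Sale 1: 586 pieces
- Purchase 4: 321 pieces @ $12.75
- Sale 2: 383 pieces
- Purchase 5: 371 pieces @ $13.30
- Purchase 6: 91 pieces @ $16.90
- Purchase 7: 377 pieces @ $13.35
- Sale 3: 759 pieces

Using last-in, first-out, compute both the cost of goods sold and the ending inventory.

Sale 1 (586) [LIFO — newest first]: 353 @ $14.15 + 233 @ $14.00 = $8,256.95
Sale 2 (383) [LIFO — newest first]: 321 @ $12.75 + 62 @ $14.00 = $4,960.75
Sale 3 (759) [LIFO — newest first]: 377 @ $13.35 + 91 @ $16.90 + 291 @ $13.30 = $10,441.15
Total COGS = $8,256.95 + $4,960.75 + $10,441.15 = $23,658.85
Ending inventory: 158 @ $16.40 + 13 @ $14.00 + 80 @ $13.30 = $3,837.20
Check: goods available $27,496.05 = COGS $23,658.85 + ending $3,837.20

COGS = $23,658.85; ending inventory = $3,837.20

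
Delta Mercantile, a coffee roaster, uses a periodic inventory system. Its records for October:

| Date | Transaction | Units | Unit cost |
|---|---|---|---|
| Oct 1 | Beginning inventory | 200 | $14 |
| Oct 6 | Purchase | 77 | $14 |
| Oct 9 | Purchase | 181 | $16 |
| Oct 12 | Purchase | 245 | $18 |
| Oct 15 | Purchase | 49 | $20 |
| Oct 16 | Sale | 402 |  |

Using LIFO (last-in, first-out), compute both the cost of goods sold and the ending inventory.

Oct 16, 402 sold [LIFO — newest first]: 49 @ $20 + 245 @ $18 + 108 @ $16 = $7,118
Ending inventory: 200 @ $14 + 77 @ $14 + 73 @ $16 = $5,046

COGS = $7,118; ending inventory = $5,046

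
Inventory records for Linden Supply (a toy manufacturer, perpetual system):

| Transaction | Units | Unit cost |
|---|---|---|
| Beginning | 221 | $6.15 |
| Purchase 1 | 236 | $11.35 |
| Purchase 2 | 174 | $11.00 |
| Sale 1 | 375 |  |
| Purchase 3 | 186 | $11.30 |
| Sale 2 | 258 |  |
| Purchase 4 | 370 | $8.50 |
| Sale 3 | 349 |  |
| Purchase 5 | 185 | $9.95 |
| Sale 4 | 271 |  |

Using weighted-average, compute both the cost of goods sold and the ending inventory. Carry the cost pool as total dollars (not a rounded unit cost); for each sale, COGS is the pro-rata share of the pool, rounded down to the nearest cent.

COGS = $11,910.24; ending inventory = $1,129.06

After Beginning: 221 on hand, pool $1,359.15 (≈ $6.1500 each)
After Purchase 1: 457 on hand, pool $4,037.75 (≈ $8.8353 each)
After Purchase 2: 631 on hand, pool $5,951.75 (≈ $9.4323 each)
Sale 1, sell 375: 375/631 × $5,951.75 → $3,537.09
After Purchase 3: 442 on hand, pool $4,516.46 (≈ $10.2182 each)
Sale 2, sell 258: 258/442 × $4,516.46 → $2,636.30
After Purchase 4: 554 on hand, pool $5,025.16 (≈ $9.0707 each)
Sale 3, sell 349: 349/554 × $5,025.16 → $3,165.66
After Purchase 5: 390 on hand, pool $3,700.25 (≈ $9.4878 each)
Sale 4, sell 271: 271/390 × $3,700.25 → $2,571.19
Total COGS = $3,537.09 + $2,636.30 + $3,165.66 + $2,571.19 = $11,910.24
Ending inventory (cost pool remaining) = $1,129.06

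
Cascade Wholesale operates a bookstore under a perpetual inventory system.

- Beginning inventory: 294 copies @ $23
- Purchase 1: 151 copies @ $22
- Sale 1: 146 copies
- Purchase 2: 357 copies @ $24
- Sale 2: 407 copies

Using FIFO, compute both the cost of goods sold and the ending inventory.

COGS = $12,676; ending inventory = $5,976

Sale 1 (146) [FIFO — oldest first]: 146 @ $23 = $3,358
Sale 2 (407) [FIFO — oldest first]: 148 @ $23 + 151 @ $22 + 108 @ $24 = $9,318
Total COGS = $3,358 + $9,318 = $12,676
Ending inventory: 249 @ $24 = $5,976
Check: goods available $18,652 = COGS $12,676 + ending $5,976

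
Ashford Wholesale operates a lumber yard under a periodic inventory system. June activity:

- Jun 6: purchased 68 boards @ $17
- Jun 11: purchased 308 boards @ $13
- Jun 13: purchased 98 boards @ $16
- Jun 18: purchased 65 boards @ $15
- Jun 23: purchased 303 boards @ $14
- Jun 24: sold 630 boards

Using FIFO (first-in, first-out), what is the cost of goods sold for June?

Jun 24, 630 sold [FIFO — oldest first]: 68 @ $17 + 308 @ $13 + 98 @ $16 + 65 @ $15 + 91 @ $14 = $8,977
Ending inventory: 212 @ $14 = $2,968

COGS = $8,977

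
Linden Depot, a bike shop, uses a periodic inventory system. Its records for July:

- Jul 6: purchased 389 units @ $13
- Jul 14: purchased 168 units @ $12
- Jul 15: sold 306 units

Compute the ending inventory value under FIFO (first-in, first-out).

Jul 15, 306 sold [FIFO — oldest first]: 306 @ $13 = $3,978
Ending inventory: 83 @ $13 + 168 @ $12 = $3,095

Ending inventory = $3,095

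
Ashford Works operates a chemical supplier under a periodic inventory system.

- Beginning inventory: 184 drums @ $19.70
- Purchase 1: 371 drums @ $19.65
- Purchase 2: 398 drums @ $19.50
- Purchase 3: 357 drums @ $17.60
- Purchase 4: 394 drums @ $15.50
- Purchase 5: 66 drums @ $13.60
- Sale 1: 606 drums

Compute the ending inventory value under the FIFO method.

Ending inventory = $20,054.30

Sale 1 (606) [FIFO — oldest first]: 184 @ $19.70 + 371 @ $19.65 + 51 @ $19.50 = $11,909.45
Ending inventory: 347 @ $19.50 + 357 @ $17.60 + 394 @ $15.50 + 66 @ $13.60 = $20,054.30
Check: goods available $31,963.75 = COGS $11,909.45 + ending $20,054.30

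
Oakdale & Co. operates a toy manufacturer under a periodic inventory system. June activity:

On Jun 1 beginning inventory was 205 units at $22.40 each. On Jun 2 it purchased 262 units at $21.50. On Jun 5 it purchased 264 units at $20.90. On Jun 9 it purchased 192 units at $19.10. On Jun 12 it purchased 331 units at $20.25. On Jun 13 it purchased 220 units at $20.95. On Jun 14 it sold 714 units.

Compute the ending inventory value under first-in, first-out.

Jun 14, 714 sold [FIFO — oldest first]: 205 @ $22.40 + 262 @ $21.50 + 247 @ $20.90 = $15,387.30
Ending inventory: 17 @ $20.90 + 192 @ $19.10 + 331 @ $20.25 + 220 @ $20.95 = $15,334.25

Ending inventory = $15,334.25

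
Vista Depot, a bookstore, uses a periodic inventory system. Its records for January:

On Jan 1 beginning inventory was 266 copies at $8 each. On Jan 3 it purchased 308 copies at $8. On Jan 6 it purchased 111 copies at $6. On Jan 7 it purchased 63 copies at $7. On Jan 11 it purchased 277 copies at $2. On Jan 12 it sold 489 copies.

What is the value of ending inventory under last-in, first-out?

Jan 12, 489 sold [LIFO — newest first]: 277 @ $2 + 63 @ $7 + 111 @ $6 + 38 @ $8 = $1,965
Ending inventory: 266 @ $8 + 270 @ $8 = $4,288
Check: goods available $6,253 = COGS $1,965 + ending $4,288

Ending inventory = $4,288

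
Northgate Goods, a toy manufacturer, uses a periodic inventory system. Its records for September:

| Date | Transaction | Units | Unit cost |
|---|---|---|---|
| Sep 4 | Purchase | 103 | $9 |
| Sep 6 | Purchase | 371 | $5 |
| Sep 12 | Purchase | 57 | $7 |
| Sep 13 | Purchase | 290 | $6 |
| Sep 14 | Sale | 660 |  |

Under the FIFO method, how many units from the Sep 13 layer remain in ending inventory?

Sep 14, 660 sold [FIFO — oldest first]: 103 @ $9 + 371 @ $5 + 57 @ $7 + 129 @ $6 = $3,955
Ending inventory: 161 @ $6 = $966

161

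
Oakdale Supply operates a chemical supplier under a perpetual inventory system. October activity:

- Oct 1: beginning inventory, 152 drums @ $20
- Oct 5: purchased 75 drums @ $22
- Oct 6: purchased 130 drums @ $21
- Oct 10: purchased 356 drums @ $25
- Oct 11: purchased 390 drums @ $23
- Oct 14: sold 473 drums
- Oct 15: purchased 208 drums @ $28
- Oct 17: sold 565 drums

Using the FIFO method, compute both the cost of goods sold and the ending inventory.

Oct 14, 473 sold [FIFO — oldest first]: 152 @ $20 + 75 @ $22 + 130 @ $21 + 116 @ $25 = $10,320
Oct 17, 565 sold [FIFO — oldest first]: 240 @ $25 + 325 @ $23 = $13,475
Total COGS = $10,320 + $13,475 = $23,795
Ending inventory: 65 @ $23 + 208 @ $28 = $7,319

COGS = $23,795; ending inventory = $7,319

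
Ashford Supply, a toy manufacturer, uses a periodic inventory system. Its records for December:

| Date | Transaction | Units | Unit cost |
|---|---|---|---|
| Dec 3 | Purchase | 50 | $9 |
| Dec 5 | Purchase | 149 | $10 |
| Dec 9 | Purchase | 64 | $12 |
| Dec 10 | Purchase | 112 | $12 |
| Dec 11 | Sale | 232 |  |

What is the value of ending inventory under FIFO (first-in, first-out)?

Dec 11, 232 sold [FIFO — oldest first]: 50 @ $9 + 149 @ $10 + 33 @ $12 = $2,336
Ending inventory: 31 @ $12 + 112 @ $12 = $1,716

Ending inventory = $1,716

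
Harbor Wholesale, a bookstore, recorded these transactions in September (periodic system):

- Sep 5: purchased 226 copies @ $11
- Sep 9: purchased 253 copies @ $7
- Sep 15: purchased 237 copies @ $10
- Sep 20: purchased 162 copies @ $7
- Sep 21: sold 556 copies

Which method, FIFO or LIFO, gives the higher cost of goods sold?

FIFO COGS: 226 @ $11 + 253 @ $7 + 77 @ $10 = $5,027
LIFO COGS: 162 @ $7 + 237 @ $10 + 157 @ $7 = $4,603

FIFO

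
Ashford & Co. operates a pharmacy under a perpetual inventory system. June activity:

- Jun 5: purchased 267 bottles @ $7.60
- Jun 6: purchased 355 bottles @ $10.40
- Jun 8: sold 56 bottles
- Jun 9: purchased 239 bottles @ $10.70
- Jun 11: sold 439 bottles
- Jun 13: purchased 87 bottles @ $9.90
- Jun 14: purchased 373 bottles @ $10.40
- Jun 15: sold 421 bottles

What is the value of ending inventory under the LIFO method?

Ending inventory = $3,444.90

Jun 8, 56 sold [LIFO — newest first]: 56 @ $10.40 = $582.40
Jun 11, 439 sold [LIFO — newest first]: 239 @ $10.70 + 200 @ $10.40 = $4,637.30
Jun 15, 421 sold [LIFO — newest first]: 373 @ $10.40 + 48 @ $9.90 = $4,354.40
Total COGS = $582.40 + $4,637.30 + $4,354.40 = $9,574.10
Ending inventory: 267 @ $7.60 + 99 @ $10.40 + 39 @ $9.90 = $3,444.90
Check: goods available $13,019.00 = COGS $9,574.10 + ending $3,444.90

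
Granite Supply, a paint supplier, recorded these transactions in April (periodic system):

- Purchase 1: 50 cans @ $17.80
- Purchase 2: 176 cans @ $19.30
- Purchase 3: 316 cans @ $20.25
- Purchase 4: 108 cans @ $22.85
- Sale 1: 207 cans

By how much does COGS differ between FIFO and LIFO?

$552.45

FIFO COGS: 50 @ $17.80 + 157 @ $19.30 = $3,920.10
LIFO COGS: 108 @ $22.85 + 99 @ $20.25 = $4,472.55
Difference = |$3,920.10 − $4,472.55| = $552.45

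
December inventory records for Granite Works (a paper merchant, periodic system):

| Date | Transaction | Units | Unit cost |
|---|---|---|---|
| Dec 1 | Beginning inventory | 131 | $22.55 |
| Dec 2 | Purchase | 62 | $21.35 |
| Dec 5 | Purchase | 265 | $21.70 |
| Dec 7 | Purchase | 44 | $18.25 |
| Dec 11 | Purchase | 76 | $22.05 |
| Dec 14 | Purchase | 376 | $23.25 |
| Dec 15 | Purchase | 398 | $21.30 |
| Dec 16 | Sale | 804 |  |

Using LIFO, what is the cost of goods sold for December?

Dec 16, 804 sold [LIFO — newest first]: 398 @ $21.30 + 376 @ $23.25 + 30 @ $22.05 = $17,880.90
Ending inventory: 131 @ $22.55 + 62 @ $21.35 + 265 @ $21.70 + 44 @ $18.25 + 46 @ $22.05 = $11,845.55

COGS = $17,880.90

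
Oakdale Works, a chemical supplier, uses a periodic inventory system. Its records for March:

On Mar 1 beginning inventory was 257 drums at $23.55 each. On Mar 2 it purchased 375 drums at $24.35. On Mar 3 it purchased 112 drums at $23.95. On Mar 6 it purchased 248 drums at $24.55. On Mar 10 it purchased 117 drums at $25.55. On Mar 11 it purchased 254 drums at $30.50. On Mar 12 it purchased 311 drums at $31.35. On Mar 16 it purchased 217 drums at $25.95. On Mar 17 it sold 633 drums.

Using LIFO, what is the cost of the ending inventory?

Ending inventory = $31,488.25

Mar 17, 633 sold [LIFO — newest first]: 217 @ $25.95 + 311 @ $31.35 + 105 @ $30.50 = $18,583.50
Ending inventory: 257 @ $23.55 + 375 @ $24.35 + 112 @ $23.95 + 248 @ $24.55 + 117 @ $25.55 + 149 @ $30.50 = $31,488.25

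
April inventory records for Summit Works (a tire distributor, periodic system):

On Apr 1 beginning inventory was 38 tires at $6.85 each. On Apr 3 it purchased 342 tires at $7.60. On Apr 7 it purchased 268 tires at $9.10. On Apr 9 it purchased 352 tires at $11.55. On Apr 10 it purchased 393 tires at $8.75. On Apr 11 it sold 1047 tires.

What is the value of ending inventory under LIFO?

Apr 11, 1047 sold [LIFO — newest first]: 393 @ $8.75 + 352 @ $11.55 + 268 @ $9.10 + 34 @ $7.60 = $10,201.55
Ending inventory: 38 @ $6.85 + 308 @ $7.60 = $2,601.10
Check: goods available $12,802.65 = COGS $10,201.55 + ending $2,601.10

Ending inventory = $2,601.10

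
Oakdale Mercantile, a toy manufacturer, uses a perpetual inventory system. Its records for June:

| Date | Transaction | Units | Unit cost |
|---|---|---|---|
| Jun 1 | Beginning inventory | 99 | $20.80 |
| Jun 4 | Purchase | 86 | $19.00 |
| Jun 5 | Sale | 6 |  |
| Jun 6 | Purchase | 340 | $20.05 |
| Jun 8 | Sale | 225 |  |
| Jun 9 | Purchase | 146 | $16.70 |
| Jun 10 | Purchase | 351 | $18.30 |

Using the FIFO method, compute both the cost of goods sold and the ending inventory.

Jun 5, 6 sold [FIFO — oldest first]: 6 @ $20.80 = $124.80
Jun 8, 225 sold [FIFO — oldest first]: 93 @ $20.80 + 86 @ $19.00 + 46 @ $20.05 = $4,490.70
Total COGS = $124.80 + $4,490.70 = $4,615.50
Ending inventory: 294 @ $20.05 + 146 @ $16.70 + 351 @ $18.30 = $14,756.20

COGS = $4,615.50; ending inventory = $14,756.20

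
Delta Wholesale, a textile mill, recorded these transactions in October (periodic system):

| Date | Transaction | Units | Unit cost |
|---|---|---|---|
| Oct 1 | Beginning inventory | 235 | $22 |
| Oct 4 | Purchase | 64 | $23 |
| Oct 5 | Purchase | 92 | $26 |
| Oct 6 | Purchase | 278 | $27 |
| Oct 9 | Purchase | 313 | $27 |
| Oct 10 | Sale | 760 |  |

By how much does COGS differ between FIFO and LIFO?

$1,110

FIFO COGS: 235 @ $22 + 64 @ $23 + 92 @ $26 + 278 @ $27 + 91 @ $27 = $18,997
LIFO COGS: 313 @ $27 + 278 @ $27 + 92 @ $26 + 64 @ $23 + 13 @ $22 = $20,107
Difference = |$18,997 − $20,107| = $1,110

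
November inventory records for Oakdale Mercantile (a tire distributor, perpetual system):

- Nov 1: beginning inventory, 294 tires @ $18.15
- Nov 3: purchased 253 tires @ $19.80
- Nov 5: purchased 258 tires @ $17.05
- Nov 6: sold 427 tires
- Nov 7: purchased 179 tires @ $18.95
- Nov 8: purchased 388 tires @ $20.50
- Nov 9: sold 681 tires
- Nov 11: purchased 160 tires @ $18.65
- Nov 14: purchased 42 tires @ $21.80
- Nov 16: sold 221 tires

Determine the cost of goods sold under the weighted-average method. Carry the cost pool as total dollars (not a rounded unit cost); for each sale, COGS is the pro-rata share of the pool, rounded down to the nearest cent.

COGS = $25,256.46

After Nov 1: 294 on hand, pool $5,336.10 (≈ $18.1500 each)
After Nov 3: 547 on hand, pool $10,345.50 (≈ $18.9132 each)
After Nov 5: 805 on hand, pool $14,744.40 (≈ $18.3160 each)
Nov 6, sell 427: 427/805 × $14,744.40 → $7,820.94
After Nov 7: 557 on hand, pool $10,315.51 (≈ $18.5198 each)
After Nov 8: 945 on hand, pool $18,269.51 (≈ $19.3328 each)
Nov 9, sell 681: 681/945 × $18,269.51 → $13,165.64
After Nov 11: 424 on hand, pool $8,087.87 (≈ $19.0752 each)
After Nov 14: 466 on hand, pool $9,003.47 (≈ $19.3208 each)
Nov 16, sell 221: 221/466 × $9,003.47 → $4,269.88
Total COGS = $7,820.94 + $13,165.64 + $4,269.88 = $25,256.46
Ending inventory (cost pool remaining) = $4,733.59
Check: goods available $29,990.05 = COGS $25,256.46 + ending $4,733.59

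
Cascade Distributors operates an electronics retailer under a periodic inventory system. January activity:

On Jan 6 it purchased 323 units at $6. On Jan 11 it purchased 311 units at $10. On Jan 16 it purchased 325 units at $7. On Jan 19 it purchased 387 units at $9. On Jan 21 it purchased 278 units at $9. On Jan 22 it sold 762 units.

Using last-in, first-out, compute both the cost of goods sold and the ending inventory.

Jan 22, 762 sold [LIFO — newest first]: 278 @ $9 + 387 @ $9 + 97 @ $7 = $6,664
Ending inventory: 323 @ $6 + 311 @ $10 + 228 @ $7 = $6,644
Check: goods available $13,308 = COGS $6,664 + ending $6,644

COGS = $6,664; ending inventory = $6,644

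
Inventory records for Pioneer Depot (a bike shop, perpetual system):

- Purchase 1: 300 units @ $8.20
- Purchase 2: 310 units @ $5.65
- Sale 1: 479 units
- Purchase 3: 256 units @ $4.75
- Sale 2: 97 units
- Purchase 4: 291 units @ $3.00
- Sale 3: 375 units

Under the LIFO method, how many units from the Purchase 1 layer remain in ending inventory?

131

Sale 1 (479) [LIFO — newest first]: 310 @ $5.65 + 169 @ $8.20 = $3,137.30
Sale 2 (97) [LIFO — newest first]: 97 @ $4.75 = $460.75
Sale 3 (375) [LIFO — newest first]: 291 @ $3.00 + 84 @ $4.75 = $1,272.00
Total COGS = $3,137.30 + $460.75 + $1,272.00 = $4,870.05
Ending inventory: 131 @ $8.20 + 75 @ $4.75 = $1,430.45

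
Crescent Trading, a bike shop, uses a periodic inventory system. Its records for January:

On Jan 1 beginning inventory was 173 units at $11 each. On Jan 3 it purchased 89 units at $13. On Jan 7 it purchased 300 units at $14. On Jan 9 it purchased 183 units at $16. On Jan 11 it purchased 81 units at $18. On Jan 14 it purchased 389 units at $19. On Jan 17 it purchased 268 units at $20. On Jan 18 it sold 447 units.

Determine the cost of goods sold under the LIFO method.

COGS = $8,761

Jan 18, 447 sold [LIFO — newest first]: 268 @ $20 + 179 @ $19 = $8,761
Ending inventory: 173 @ $11 + 89 @ $13 + 300 @ $14 + 183 @ $16 + 81 @ $18 + 210 @ $19 = $15,636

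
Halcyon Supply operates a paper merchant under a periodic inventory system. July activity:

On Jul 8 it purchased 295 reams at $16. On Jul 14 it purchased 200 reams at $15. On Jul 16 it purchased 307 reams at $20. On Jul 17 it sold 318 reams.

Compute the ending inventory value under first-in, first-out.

Jul 17, 318 sold [FIFO — oldest first]: 295 @ $16 + 23 @ $15 = $5,065
Ending inventory: 177 @ $15 + 307 @ $20 = $8,795

Ending inventory = $8,795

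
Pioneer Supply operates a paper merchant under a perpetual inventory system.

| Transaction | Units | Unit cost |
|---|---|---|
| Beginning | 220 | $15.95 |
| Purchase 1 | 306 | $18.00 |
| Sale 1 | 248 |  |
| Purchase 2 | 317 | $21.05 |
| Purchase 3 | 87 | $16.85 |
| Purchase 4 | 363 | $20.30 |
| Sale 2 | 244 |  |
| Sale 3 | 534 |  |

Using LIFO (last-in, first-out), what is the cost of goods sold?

COGS = $20,169.70

Sale 1 (248) [LIFO — newest first]: 248 @ $18.00 = $4,464.00
Sale 2 (244) [LIFO — newest first]: 244 @ $20.30 = $4,953.20
Sale 3 (534) [LIFO — newest first]: 119 @ $20.30 + 87 @ $16.85 + 317 @ $21.05 + 11 @ $18.00 = $10,752.50
Total COGS = $4,464.00 + $4,953.20 + $10,752.50 = $20,169.70
Ending inventory: 220 @ $15.95 + 47 @ $18.00 = $4,355.00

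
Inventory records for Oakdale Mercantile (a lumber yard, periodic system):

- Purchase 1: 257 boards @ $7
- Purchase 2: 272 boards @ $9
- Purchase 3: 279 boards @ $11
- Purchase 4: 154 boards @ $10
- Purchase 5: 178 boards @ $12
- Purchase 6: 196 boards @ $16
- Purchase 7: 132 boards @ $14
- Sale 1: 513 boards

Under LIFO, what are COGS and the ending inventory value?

COGS = $7,190; ending inventory = $8,786

Sale 1 (513) [LIFO — newest first]: 132 @ $14 + 196 @ $16 + 178 @ $12 + 7 @ $10 = $7,190
Ending inventory: 257 @ $7 + 272 @ $9 + 279 @ $11 + 147 @ $10 = $8,786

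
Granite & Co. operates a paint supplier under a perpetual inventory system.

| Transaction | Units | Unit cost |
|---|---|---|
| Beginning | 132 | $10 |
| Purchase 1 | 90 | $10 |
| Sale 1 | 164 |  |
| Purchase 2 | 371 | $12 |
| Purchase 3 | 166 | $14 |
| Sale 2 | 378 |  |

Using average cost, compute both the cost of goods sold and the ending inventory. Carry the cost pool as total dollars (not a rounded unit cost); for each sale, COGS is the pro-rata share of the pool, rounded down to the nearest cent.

After Beginning: 132 on hand, pool $1,320.00 (≈ $10.0000 each)
After Purchase 1: 222 on hand, pool $2,220.00 (≈ $10.0000 each)
Sale 1, sell 164: 164/222 × $2,220.00 → $1,640.00
After Purchase 2: 429 on hand, pool $5,032.00 (≈ $11.7296 each)
After Purchase 3: 595 on hand, pool $7,356.00 (≈ $12.3630 each)
Sale 2, sell 378: 378/595 × $7,356.00 → $4,673.22
Total COGS = $1,640.00 + $4,673.22 = $6,313.22
Ending inventory (cost pool remaining) = $2,682.78

COGS = $6,313.22; ending inventory = $2,682.78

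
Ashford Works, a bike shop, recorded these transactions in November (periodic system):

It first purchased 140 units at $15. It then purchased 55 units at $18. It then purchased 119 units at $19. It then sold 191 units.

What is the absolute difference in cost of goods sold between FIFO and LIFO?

FIFO COGS: 140 @ $15 + 51 @ $18 = $3,018
LIFO COGS: 119 @ $19 + 55 @ $18 + 17 @ $15 = $3,506
Difference = |$3,018 − $3,506| = $488

$488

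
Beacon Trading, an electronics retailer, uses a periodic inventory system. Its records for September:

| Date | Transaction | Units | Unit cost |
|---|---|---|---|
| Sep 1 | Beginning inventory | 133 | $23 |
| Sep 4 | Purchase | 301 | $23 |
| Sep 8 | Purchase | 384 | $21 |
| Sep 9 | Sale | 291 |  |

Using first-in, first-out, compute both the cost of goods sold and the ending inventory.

COGS = $6,693; ending inventory = $11,353

Sep 9, 291 sold [FIFO — oldest first]: 133 @ $23 + 158 @ $23 = $6,693
Ending inventory: 143 @ $23 + 384 @ $21 = $11,353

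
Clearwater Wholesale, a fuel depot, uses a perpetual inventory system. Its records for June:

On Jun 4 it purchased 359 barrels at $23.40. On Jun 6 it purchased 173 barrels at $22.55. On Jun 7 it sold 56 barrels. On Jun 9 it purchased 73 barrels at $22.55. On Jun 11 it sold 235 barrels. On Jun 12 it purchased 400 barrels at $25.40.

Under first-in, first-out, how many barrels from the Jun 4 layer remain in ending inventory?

68

Jun 7, 56 sold [FIFO — oldest first]: 56 @ $23.40 = $1,310.40
Jun 11, 235 sold [FIFO — oldest first]: 235 @ $23.40 = $5,499.00
Total COGS = $1,310.40 + $5,499.00 = $6,809.40
Ending inventory: 68 @ $23.40 + 173 @ $22.55 + 73 @ $22.55 + 400 @ $25.40 = $17,298.50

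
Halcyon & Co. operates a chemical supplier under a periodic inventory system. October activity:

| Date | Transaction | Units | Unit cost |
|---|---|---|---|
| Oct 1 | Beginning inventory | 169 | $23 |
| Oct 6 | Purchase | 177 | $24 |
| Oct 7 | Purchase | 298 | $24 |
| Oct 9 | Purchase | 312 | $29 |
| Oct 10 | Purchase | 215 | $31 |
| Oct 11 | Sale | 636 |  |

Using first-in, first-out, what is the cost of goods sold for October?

COGS = $15,095

Oct 11, 636 sold [FIFO — oldest first]: 169 @ $23 + 177 @ $24 + 290 @ $24 = $15,095
Ending inventory: 8 @ $24 + 312 @ $29 + 215 @ $31 = $15,905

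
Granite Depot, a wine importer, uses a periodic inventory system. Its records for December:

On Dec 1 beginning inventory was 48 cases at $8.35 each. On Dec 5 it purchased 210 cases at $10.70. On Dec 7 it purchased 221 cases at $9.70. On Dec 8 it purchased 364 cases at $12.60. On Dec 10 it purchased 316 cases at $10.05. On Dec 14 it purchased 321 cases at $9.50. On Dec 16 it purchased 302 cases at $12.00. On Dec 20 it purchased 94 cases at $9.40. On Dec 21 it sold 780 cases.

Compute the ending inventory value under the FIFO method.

Ending inventory = $11,526.70

Dec 21, 780 sold [FIFO — oldest first]: 48 @ $8.35 + 210 @ $10.70 + 221 @ $9.70 + 301 @ $12.60 = $8,584.10
Ending inventory: 63 @ $12.60 + 316 @ $10.05 + 321 @ $9.50 + 302 @ $12.00 + 94 @ $9.40 = $11,526.70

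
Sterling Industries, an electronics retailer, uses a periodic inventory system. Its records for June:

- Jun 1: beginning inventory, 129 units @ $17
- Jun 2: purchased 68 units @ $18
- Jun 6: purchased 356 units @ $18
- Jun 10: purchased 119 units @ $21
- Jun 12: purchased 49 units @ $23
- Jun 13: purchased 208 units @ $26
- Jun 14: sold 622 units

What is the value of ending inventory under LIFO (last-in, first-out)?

Jun 14, 622 sold [LIFO — newest first]: 208 @ $26 + 49 @ $23 + 119 @ $21 + 246 @ $18 = $13,462
Ending inventory: 129 @ $17 + 68 @ $18 + 110 @ $18 = $5,397

Ending inventory = $5,397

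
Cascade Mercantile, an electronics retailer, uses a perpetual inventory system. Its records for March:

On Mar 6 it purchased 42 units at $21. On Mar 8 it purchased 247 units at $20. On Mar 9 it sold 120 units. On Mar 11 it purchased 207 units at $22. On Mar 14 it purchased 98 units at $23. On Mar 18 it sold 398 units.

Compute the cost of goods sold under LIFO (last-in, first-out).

COGS = $11,068

Mar 9, 120 sold [LIFO — newest first]: 120 @ $20 = $2,400
Mar 18, 398 sold [LIFO — newest first]: 98 @ $23 + 207 @ $22 + 93 @ $20 = $8,668
Total COGS = $2,400 + $8,668 = $11,068
Ending inventory: 42 @ $21 + 34 @ $20 = $1,562
Check: goods available $12,630 = COGS $11,068 + ending $1,562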